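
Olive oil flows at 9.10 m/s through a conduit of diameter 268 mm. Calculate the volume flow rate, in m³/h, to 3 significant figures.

Q = A·v = 0.0564 m² × 9.10 m/s = 0.513 m³/s.
Converting: 0.513 m³/s × 3600 = 1850 m³/h.

1850 m³/h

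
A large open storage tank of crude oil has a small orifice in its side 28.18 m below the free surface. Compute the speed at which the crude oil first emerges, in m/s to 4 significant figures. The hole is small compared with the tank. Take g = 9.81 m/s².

The surface is effectively still and both ends are open, so ½v² = gh and v = √(2·9.81·28.18) = 23.51 m/s.

v = 23.51 m/s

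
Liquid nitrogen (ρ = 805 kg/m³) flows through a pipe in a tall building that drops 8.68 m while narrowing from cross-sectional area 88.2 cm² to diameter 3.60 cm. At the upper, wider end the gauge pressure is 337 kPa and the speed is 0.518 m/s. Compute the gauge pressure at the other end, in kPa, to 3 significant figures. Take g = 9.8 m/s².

P₂ ≈ 397 kPa

The volume flow rate is constant, so v₂ = (A₁/A₂)v₁ = (88.2/10.2)·0.518 = 4.49 m/s.
Applying Bernoulli between the two ends and solving for P₂: P₂ = P₁ + ½ρ(v₁² − v₂²) − ρgΔh.
P₂ = 337000 + ½·805·(0.518² − 4.49²) − 805·9.8·(−8.68) = 337000 + (-8000) − (-68500) = 397000 Pa.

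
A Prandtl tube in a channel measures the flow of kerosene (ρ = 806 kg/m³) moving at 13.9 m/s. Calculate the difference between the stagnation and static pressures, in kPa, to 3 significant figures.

77.9 kPa

The dynamic pressure equals the rise in static pressure at the stagnation point: ΔP = ½ρv².
ΔP = ½·806·13.9² = 77900 Pa.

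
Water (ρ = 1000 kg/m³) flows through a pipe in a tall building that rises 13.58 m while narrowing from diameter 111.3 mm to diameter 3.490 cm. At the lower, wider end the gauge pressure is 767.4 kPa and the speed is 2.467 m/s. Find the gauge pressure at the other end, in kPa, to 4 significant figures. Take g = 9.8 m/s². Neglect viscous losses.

P₂ = 322.6 kPa

Continuity gives A₁v₁ = A₂v₂, so v₂ = (97.29 cm²)/(9.566 cm²) × 2.467 m/s = 25.09 m/s.
Bernoulli: P₁ + ½ρv₁² + ρg h₁ = P₂ + ½ρv₂² + ρg h₂, so P₂ = P₁ + ½ρ(v₁² − v₂²) − ρg(h₂ − h₁).
P₂ = 767400 + ½·1000·(2.467² − 25.09²) − 1000·9.8·(+13.58) = 767400 + (-311700) − (133100) = 322600 Pa.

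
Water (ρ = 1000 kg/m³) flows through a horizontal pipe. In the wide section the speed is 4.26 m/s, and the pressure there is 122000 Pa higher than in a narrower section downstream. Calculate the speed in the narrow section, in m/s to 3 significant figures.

v₂ ≈ 16.2 m/s

Horizontal Bernoulli: P₁ + ½ρv₁² = P₂ + ½ρv₂², so v₂² = v₁² + 2(P₁ − P₂)/ρ.
v₂ = √(4.26² + 2·122000/1000) = √(18.1 + 244) = 16.2 m/s.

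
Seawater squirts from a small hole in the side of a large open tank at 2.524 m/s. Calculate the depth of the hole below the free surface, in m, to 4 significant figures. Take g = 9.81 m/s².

Torricelli: v = √(2gh), so h = v²/(2g).
h = 2.524²/(2·9.81) = 6.371/19.62 = 0.3247 m.

h ≈ 0.3247 m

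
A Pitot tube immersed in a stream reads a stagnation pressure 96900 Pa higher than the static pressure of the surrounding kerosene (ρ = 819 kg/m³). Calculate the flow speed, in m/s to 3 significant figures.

15.4 m/s

At the stagnation point the flow is brought to rest, so Bernoulli gives P_stag − P_static = ½ρv².
v = √(2ΔP/ρ) = √(2·96900/819) = 15.4 m/s.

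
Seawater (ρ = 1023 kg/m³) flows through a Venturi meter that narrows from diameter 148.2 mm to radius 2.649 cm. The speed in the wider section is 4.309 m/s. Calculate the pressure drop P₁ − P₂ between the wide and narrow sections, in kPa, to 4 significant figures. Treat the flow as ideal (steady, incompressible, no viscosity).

ΔP ≈ 572.0 kPa

Mass conservation (A₁v₁ = A₂v₂) gives v₂ = 4.309 × 172.5/22.05 = 33.72 m/s.
Along the horizontal streamline, P + ½ρv² is constant.
P₁ − P₂ = ½·1023·(33.72² − 4.309²) = ½·1023·1118 = 572000 Pa.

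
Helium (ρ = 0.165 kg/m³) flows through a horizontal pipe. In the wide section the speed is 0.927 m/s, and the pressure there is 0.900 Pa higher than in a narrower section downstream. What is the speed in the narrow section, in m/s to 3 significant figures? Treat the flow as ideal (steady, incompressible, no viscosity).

With h₁ = h₂, rearranging Bernoulli gives v₂ = √(v₁² + 2ΔP/ρ).
v₂ = √(0.927² + 2·0.900/0.165) = √(0.859 + 10.9) = 3.43 m/s.

v₂ = 3.43 m/s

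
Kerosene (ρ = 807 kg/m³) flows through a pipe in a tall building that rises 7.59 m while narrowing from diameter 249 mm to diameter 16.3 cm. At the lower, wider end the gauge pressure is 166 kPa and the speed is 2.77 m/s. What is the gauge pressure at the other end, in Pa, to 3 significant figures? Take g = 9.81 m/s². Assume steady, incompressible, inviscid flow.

P₂ ≈ 92100 Pa

The volume flow rate is constant, so v₂ = (A₁/A₂)v₁ = (487/209)·2.77 = 6.46 m/s.
Applying Bernoulli between the two ends and solving for P₂: P₂ = P₁ + ½ρ(v₁² − v₂²) − ρgΔh.
P₂ = 166000 + ½·807·(2.77² − 6.46²) − 807·9.81·(+7.59) = 166000 + (-13800) − (60100) = 92100 Pa.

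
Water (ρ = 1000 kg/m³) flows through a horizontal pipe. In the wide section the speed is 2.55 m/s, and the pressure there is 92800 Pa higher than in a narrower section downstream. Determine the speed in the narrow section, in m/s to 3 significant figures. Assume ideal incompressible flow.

13.9 m/s

Horizontal Bernoulli: P₁ + ½ρv₁² = P₂ + ½ρv₂², so v₂² = v₁² + 2(P₁ − P₂)/ρ.
v₂ = √(2.55² + 2·92800/1000) = √(6.50 + 186) = 13.9 m/s.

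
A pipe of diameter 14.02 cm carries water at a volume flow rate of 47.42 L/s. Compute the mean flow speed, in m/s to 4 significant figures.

3.072 m/s

Q = 47.42 L/s = 0.04742 m³/s.
v = Q/A = 0.04742 / 0.01544 = 3.072 m/s.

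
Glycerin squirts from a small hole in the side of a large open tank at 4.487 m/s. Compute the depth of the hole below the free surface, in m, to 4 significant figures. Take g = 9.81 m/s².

Torricelli: v = √(2gh), so h = v²/(2g).
h = 4.487²/(2·9.81) = 20.13/19.62 = 1.026 m.

h = 1.026 m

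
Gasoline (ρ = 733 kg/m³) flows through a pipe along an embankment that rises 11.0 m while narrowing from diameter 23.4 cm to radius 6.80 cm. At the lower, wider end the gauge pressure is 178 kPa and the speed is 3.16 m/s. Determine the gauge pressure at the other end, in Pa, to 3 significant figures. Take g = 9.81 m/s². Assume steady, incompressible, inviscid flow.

Mass conservation (A₁v₁ = A₂v₂) gives v₂ = 3.16 × 430/145 = 9.35 m/s.
Energy conservation along the streamline gives P₂ = P₁ − ½ρ(v₂² − v₁²) − ρg(h₂ − h₁).
P₂ = 178000 + ½·733·(3.16² − 9.35²) − 733·9.81·(+11.0) = 178000 + (-28400) − (79100) = 70500 Pa.

70500 Pa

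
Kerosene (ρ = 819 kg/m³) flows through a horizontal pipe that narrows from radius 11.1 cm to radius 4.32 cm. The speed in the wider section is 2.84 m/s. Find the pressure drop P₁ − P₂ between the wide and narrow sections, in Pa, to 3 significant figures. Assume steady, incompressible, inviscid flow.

The volume flow rate is constant, so v₂ = (A₁/A₂)v₁ = (387/58.6)·2.84 = 18.7 m/s.
Bernoulli (h₁ = h₂): P₁ − P₂ = ½ρ(v₂² − v₁²).
P₁ − P₂ = ½·819·(18.7² − 2.84²) = ½·819·343 = 141000 Pa.

ΔP ≈ 141000 Pa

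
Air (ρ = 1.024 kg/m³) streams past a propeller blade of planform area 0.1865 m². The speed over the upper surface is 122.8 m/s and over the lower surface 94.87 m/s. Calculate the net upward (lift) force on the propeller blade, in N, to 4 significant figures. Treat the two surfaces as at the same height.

The faster flow above has the lower pressure; Bernoulli (same height) gives ΔP = ½ρ(v_up² − v_low²).
ΔP = ½·1.024·(122.8² − 94.87²) = 3113 Pa.
Lift = ΔP · A = 3113 × 0.1865 = 580.5 N.

F = 580.5 N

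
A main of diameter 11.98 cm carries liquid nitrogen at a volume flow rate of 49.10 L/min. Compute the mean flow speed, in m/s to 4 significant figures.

Q = 49.10 L/min = 0.0008183 m³/s.
v = Q/A = 0.0008183 / 0.01127 = 0.07260 m/s.

v ≈ 0.07260 m/s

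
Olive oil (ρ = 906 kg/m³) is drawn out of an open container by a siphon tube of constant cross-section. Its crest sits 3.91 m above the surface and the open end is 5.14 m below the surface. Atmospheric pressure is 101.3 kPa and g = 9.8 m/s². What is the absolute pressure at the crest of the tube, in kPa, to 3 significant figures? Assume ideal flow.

From the surface to the outlet (both open to atmosphere, surface at rest): v = √(2g·h_out) = √(2·9.8·5.14) = 10.0 m/s.
With constant cross-section the crest speed equals v; applying Bernoulli from the surface up to the crest, P_top = P_atm − ½ρv² − ρg·h_top.
P_top = 101300 − ½·906·10.0² − 906·9.8·3.91 = 20900 Pa.

P_top ≈ 20.9 kPa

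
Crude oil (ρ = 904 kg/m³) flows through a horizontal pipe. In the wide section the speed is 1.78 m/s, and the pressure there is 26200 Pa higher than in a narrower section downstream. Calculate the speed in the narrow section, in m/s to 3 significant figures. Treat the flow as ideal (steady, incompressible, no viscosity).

With h₁ = h₂, rearranging Bernoulli gives v₂ = √(v₁² + 2ΔP/ρ).
v₂ = √(1.78² + 2·26200/904) = √(3.17 + 58.0) = 7.82 m/s.

7.82 m/s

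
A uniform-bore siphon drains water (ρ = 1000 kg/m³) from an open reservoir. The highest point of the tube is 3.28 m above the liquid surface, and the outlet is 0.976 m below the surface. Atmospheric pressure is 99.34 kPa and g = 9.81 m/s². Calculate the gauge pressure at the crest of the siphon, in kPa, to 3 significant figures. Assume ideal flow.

Bernoulli surface→outlet gives ½v² = g·h_out, so v = √(2·9.81·0.976) = 4.38 m/s.
Continuity keeps v the same throughout the tube; from surface to crest, P_atm + 0 = P_top + ½ρv² + ρg·h_top.
P_top = 99340 − ½·1000·4.38² − 1000·9.81·3.28 = 57600 Pa. So P_gauge = P_top − P_atm = -41800 Pa.

P_gauge ≈ -41.8 kPa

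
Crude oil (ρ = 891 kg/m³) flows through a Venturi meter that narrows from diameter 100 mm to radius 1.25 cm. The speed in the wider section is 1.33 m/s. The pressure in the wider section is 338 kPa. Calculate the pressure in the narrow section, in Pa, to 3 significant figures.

By continuity, v₂ = v₁·A₁/A₂ = 1.33·(78.5/4.91) = 21.3 m/s.
Bernoulli (h₁ = h₂): P₁ − P₂ = ½ρ(v₂² − v₁²).
P₂ = P₁ − ½ρ(v₂² − v₁²) = 338000 − ½·891·(21.3² − 1.33²) = 338000 − 201000 = 137000 Pa.

137000 Pa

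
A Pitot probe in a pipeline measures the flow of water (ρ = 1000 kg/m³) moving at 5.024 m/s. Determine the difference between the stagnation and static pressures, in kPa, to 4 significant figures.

ΔP ≈ 12.62 kPa

The dynamic pressure equals the rise in static pressure at the stagnation point: ΔP = ½ρv².
ΔP = ½·1000·5.024² = 12620 Pa.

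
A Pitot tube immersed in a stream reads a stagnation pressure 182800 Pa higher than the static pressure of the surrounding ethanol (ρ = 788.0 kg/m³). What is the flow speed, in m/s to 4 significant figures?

Bernoulli between the free stream and the stagnation point: ½ρv² = P_stag − P_static.
v = √(2ΔP/ρ) = √(2·182800/788.0) = 21.54 m/s.

21.54 m/s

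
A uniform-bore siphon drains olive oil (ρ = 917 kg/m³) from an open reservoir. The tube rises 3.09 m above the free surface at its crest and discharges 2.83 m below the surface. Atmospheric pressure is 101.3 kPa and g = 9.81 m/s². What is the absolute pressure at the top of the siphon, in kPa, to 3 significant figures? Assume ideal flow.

P_top ≈ 48.0 kPa

The outlet speed comes from Torricelli: v = √(2g·2.83) = 7.45 m/s.
With constant cross-section the crest speed equals v; applying Bernoulli from the surface up to the crest, P_top = P_atm − ½ρv² − ρg·h_top.
P_top = 101300 − ½·917·7.45² − 917·9.81·3.09 = 48000 Pa.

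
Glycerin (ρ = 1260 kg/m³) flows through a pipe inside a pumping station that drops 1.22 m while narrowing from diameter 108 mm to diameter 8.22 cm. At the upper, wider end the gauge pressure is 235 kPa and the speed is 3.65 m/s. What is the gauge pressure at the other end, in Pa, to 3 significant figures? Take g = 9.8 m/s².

P₂ ≈ 233000 Pa

By continuity, v₂ = v₁·A₁/A₂ = 3.65·(91.6/53.1) = 6.30 m/s.
Bernoulli: P₁ + ½ρv₁² + ρg h₁ = P₂ + ½ρv₂² + ρg h₂, so P₂ = P₁ + ½ρ(v₁² − v₂²) − ρg(h₂ − h₁).
P₂ = 235000 + ½·1260·(3.65² − 6.30²) − 1260·9.8·(−1.22) = 235000 + (-16600) − (-15100) = 233000 Pa.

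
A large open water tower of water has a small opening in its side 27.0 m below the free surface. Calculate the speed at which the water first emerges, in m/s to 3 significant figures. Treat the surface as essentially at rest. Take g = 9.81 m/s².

v = 23.0 m/s

Bernoulli from surface to hole (P equal, v_surface ≈ 0): v = √(2gh) = √(2×9.81×27.0) = 23.0 m/s.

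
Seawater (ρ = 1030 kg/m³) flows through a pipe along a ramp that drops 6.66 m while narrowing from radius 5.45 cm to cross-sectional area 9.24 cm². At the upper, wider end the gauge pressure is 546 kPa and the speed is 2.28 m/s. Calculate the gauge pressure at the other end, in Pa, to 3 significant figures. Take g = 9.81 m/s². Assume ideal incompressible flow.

The volume flow rate is constant, so v₂ = (A₁/A₂)v₁ = (93.3/9.24)·2.28 = 23.0 m/s.
Bernoulli: P₁ + ½ρv₁² + ρg h₁ = P₂ + ½ρv₂² + ρg h₂, so P₂ = P₁ + ½ρ(v₁² − v₂²) − ρg(h₂ − h₁).
P₂ = 546000 + ½·1030·(2.28² − 23.0²) − 1030·9.81·(−6.66) = 546000 + (-270000) − (-67300) = 343000 Pa.

343000 Pa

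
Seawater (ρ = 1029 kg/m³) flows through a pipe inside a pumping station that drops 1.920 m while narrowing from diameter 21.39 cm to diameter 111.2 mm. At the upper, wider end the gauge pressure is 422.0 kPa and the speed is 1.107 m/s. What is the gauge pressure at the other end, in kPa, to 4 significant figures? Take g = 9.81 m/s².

P₂ ≈ 433.4 kPa

Continuity gives A₁v₁ = A₂v₂, so v₂ = (359.3 cm²)/(97.12 cm²) × 1.107 m/s = 4.096 m/s.
Bernoulli: P₁ + ½ρv₁² + ρg h₁ = P₂ + ½ρv₂² + ρg h₂, so P₂ = P₁ + ½ρ(v₁² − v₂²) − ρg(h₂ − h₁).
P₂ = 422000 + ½·1029·(1.107² − 4.096²) − 1029·9.81·(−1.920) = 422000 + (-8001) − (-19380) = 433400 Pa.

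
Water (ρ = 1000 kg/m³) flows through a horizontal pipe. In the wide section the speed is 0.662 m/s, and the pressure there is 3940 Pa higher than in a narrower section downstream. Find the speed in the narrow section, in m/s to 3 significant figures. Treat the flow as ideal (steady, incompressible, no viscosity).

Horizontal Bernoulli: P₁ + ½ρv₁² = P₂ + ½ρv₂², so v₂² = v₁² + 2(P₁ − P₂)/ρ.
v₂ = √(0.662² + 2·3940/1000) = √(0.438 + 7.88) = 2.88 m/s.

v₂ ≈ 2.88 m/s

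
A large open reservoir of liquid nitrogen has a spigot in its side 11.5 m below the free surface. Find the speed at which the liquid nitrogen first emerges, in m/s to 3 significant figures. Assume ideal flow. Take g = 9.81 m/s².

15.0 m/s

Torricelli's result v = √(2gh) gives v = √(2·9.81·11.5) = 15.0 m/s.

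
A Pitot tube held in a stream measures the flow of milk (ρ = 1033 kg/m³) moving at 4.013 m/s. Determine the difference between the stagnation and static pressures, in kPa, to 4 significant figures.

8.318 kPa

The dynamic pressure equals the rise in static pressure at the stagnation point: ΔP = ½ρv².
ΔP = ½·1033·4.013² = 8318 Pa.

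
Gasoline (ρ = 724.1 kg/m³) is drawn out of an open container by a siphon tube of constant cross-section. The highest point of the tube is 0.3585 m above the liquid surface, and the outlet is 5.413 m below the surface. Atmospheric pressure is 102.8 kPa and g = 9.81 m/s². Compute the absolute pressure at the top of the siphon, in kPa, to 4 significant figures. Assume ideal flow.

From the surface to the outlet (both open to atmosphere, surface at rest): v = √(2g·h_out) = √(2·9.81·5.413) = 10.31 m/s.
The bore is uniform, so the speed at the crest is the same v. Bernoulli surface→crest: P_atm = P_top + ½ρv² + ρg·h_top.
P_top = 102800 − ½·724.1·10.31² − 724.1·9.81·0.3585 = 61800 Pa.

P_top = 61.80 kPa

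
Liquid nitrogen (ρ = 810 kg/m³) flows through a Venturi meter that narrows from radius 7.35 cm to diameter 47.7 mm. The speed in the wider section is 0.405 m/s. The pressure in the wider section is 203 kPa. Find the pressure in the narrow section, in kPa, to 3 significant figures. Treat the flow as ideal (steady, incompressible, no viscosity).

Mass conservation (A₁v₁ = A₂v₂) gives v₂ = 0.405 × 170/17.9 = 3.85 m/s.
The pipe is horizontal, so Bernoulli reduces to P₁ + ½ρv₁² = P₂ + ½ρv₂².
P₂ = P₁ − ½ρ(v₂² − v₁²) = 203000 − ½·810·(3.85² − 0.405²) = 203000 − 5930 = 197000 Pa.

P₂ ≈ 197 kPa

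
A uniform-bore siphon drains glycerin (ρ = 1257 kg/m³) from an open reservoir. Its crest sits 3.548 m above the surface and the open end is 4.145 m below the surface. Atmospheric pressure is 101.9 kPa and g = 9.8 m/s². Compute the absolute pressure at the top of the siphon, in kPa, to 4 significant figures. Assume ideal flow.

From the surface to the outlet (both open to atmosphere, surface at rest): v = √(2g·h_out) = √(2·9.8·4.145) = 9.013 m/s.
With constant cross-section the crest speed equals v; applying Bernoulli from the surface up to the crest, P_top = P_atm − ½ρv² − ρg·h_top.
P_top = 101900 − ½·1257·9.013² − 1257·9.8·3.548 = 7133 Pa.

P_top ≈ 7.133 kPa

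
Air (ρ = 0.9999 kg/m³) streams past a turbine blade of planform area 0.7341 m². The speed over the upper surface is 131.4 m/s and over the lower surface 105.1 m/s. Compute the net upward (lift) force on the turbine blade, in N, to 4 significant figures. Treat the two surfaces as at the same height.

From P + ½ρv² = const at equal height, P_low − P_up = ½ρ(v_up² − v_low²).
ΔP = ½·0.9999·(131.4² − 105.1²) = 3110 Pa.
Lift = ΔP · A = 3110 × 0.7341 = 2283 N.

F ≈ 2283 N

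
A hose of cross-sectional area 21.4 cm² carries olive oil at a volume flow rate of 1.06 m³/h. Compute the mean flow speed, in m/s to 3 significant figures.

Q = 1.06 m³/h = 0.000294 m³/s.
v = Q/A = 0.000294 / 0.00214 = 0.138 m/s.

0.138 m/s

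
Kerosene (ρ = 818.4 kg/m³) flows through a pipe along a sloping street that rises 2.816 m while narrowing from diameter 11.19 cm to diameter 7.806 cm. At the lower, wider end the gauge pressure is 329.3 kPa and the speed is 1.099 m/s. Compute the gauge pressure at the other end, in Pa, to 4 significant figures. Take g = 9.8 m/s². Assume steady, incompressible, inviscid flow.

Continuity gives A₁v₁ = A₂v₂, so v₂ = (98.34 cm²)/(47.86 cm²) × 1.099 m/s = 2.258 m/s.
Applying Bernoulli between the two ends and solving for P₂: P₂ = P₁ + ½ρ(v₁² − v₂²) − ρgΔh.
P₂ = 329300 + ½·818.4·(1.099² − 2.258²) − 818.4·9.8·(+2.816) = 329300 + (-1593) − (22590) = 305100 Pa.

P₂ ≈ 305100 Pa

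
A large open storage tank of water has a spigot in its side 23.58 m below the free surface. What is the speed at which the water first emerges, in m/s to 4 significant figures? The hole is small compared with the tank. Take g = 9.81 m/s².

21.51 m/s

The surface is effectively still and both ends are open, so ½v² = gh and v = √(2·9.81·23.58) = 21.51 m/s.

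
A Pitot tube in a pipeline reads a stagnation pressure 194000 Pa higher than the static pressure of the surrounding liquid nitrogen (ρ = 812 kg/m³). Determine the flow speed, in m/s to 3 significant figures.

The dynamic pressure equals the rise in static pressure at the stagnation point: ΔP = ½ρv².
v = √(2ΔP/ρ) = √(2·194000/812) = 21.9 m/s.

v ≈ 21.9 m/s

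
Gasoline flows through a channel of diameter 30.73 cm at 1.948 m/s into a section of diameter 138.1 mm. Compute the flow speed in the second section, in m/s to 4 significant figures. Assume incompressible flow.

v₂ ≈ 9.646 m/s

By continuity, v₂ = v₁·A₁/A₂ = 1.948·(741.7/149.8) = 9.646 m/s.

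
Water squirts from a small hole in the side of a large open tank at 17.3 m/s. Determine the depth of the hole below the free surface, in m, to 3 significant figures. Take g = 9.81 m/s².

For a small hole in a large open tank, ½v² = gh, giving h = v²/(2g).
h = 17.3²/(2·9.81) = 299/19.62 = 15.3 m.

15.3 m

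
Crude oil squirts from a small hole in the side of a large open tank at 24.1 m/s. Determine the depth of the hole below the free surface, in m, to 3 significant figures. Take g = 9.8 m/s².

For a small hole in a large open tank, ½v² = gh, giving h = v²/(2g).
h = 24.1²/(2·9.8) = 581/19.60 = 29.6 m.

h ≈ 29.6 m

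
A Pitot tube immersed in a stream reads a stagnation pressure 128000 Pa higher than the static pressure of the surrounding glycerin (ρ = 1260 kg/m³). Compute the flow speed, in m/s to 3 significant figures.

Bernoulli between the free stream and the stagnation point: ½ρv² = P_stag − P_static.
v = √(2ΔP/ρ) = √(2·128000/1260) = 14.3 m/s.

v ≈ 14.3 m/s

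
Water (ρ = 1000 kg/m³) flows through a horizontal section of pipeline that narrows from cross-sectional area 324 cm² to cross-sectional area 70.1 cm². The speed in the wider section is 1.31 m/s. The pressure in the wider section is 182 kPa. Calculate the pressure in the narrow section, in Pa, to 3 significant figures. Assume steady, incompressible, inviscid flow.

P₂ = 165000 Pa

The volume flow rate is constant, so v₂ = (A₁/A₂)v₁ = (324/70.1)·1.31 = 6.05 m/s.
Bernoulli (h₁ = h₂): P₁ − P₂ = ½ρ(v₂² − v₁²).
P₂ = P₁ − ½ρ(v₂² − v₁²) = 182000 − ½·1000·(6.05² − 1.31²) = 182000 − 17500 = 165000 Pa.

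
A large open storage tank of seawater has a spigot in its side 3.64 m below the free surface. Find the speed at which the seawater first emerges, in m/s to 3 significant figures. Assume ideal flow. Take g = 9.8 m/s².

v = 8.45 m/s

Bernoulli from surface to hole (P equal, v_surface ≈ 0): v = √(2gh) = √(2×9.8×3.64) = 8.45 m/s.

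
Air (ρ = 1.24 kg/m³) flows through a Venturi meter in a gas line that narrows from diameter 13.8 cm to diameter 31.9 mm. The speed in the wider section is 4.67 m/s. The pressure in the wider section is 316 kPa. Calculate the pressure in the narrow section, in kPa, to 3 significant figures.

The volume flow rate is constant, so v₂ = (A₁/A₂)v₁ = (150/7.99)·4.67 = 87.4 m/s.
Bernoulli (h₁ = h₂): P₁ − P₂ = ½ρ(v₂² − v₁²).
P₂ = P₁ − ½ρ(v₂² − v₁²) = 316000 − ½·1.24·(87.4² − 4.67²) = 316000 − 4720 = 311000 Pa.

311 kPa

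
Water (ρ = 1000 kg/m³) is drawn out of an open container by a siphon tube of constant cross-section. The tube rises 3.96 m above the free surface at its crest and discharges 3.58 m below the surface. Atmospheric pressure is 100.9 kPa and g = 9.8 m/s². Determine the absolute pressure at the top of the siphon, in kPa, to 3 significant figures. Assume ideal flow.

From the surface to the outlet (both open to atmosphere, surface at rest): v = √(2g·h_out) = √(2·9.8·3.58) = 8.38 m/s.
The bore is uniform, so the speed at the crest is the same v. Bernoulli surface→crest: P_atm = P_top + ½ρv² + ρg·h_top.
P_top = 100900 − ½·1000·8.38² − 1000·9.8·3.96 = 27000 Pa.

P_top ≈ 27.0 kPa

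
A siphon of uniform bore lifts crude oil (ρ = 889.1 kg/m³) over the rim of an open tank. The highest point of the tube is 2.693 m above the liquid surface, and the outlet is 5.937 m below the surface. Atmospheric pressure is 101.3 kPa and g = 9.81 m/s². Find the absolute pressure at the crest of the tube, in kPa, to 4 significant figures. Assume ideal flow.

P_top ≈ 26.03 kPa

Bernoulli surface→outlet gives ½v² = g·h_out, so v = √(2·9.81·5.937) = 10.79 m/s.
The bore is uniform, so the speed at the crest is the same v. Bernoulli surface→crest: P_atm = P_top + ½ρv² + ρg·h_top.
P_top = 101300 − ½·889.1·10.79² − 889.1·9.81·2.693 = 26030 Pa.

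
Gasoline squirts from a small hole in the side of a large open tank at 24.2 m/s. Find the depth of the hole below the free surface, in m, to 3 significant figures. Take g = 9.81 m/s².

Torricelli: v = √(2gh), so h = v²/(2g).
h = 24.2²/(2·9.81) = 586/19.62 = 29.8 m.

h = 29.8 m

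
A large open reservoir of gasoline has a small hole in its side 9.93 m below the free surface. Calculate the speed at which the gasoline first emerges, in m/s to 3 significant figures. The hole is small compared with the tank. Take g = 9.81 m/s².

v = 14.0 m/s

Bernoulli from surface to hole (P equal, v_surface ≈ 0): v = √(2gh) = √(2×9.81×9.93) = 14.0 m/s.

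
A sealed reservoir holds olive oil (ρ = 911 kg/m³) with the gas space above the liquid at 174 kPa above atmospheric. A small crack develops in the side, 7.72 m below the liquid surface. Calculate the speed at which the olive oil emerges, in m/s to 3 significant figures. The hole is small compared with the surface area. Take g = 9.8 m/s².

v ≈ 23.1 m/s

Take point 1 at the surface (v₁ ≈ 0) and point 2 at the hole (at atmospheric pressure). Bernoulli: P₁ + ρg h = P_atm + ½ρv₂².
With P₁ − P_atm = 174000 Pa, v₂ = √(2gh + 2ΔP/ρ) = √(2·9.8·7.72 + 2·174000/911) = 23.1 m/s.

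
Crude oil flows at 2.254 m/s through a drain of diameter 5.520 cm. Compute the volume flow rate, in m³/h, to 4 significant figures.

Q = A·v = 0.002393 m² × 2.254 m/s = 0.005394 m³/s.
Converting: 0.005394 m³/s × 3600 = 19.42 m³/h.

Q ≈ 19.42 m³/h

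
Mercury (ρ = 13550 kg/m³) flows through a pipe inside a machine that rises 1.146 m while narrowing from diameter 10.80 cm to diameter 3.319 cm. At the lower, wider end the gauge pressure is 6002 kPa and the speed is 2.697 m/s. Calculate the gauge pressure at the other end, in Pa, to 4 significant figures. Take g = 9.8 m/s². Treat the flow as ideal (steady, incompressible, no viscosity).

The volume flow rate is constant, so v₂ = (A₁/A₂)v₁ = (91.61/8.652)·2.697 = 28.56 m/s.
Energy conservation along the streamline gives P₂ = P₁ − ½ρ(v₂² − v₁²) − ρg(h₂ − h₁).
P₂ = 6002000 + ½·13550·(2.697² − 28.56²) − 13550·9.8·(+1.146) = 6002000 + (-5476000) − (152200) = 374000 Pa.

374000 Pa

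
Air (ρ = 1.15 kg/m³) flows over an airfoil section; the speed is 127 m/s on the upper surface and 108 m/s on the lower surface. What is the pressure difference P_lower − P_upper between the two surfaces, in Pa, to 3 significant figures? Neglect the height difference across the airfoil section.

ΔP = 2570 Pa

The pressure is lower where the speed is higher: ΔP = ½ρ(v_up² − v_low²).
ΔP = ½·1.15·(127² − 108²) = 2570 Pa.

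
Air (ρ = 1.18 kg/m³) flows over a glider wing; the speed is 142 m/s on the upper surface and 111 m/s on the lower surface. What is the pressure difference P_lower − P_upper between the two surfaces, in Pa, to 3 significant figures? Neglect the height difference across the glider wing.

4630 Pa

Bernoulli (same height): P_lower − P_upper = ½ρ(v_upper² − v_lower²).
ΔP = ½·1.18·(142² − 111²) = 4630 Pa.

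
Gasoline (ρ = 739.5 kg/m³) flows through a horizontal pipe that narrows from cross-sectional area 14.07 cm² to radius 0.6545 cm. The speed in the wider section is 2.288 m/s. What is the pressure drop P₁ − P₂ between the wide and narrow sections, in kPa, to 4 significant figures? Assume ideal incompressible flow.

ΔP = 209.6 kPa

By continuity, v₂ = v₁·A₁/A₂ = 2.288·(14.07/1.346) = 23.92 m/s.
Along the horizontal streamline, P + ½ρv² is constant.
P₁ − P₂ = ½·739.5·(23.92² − 2.288²) = ½·739.5·567.0 = 209600 Pa.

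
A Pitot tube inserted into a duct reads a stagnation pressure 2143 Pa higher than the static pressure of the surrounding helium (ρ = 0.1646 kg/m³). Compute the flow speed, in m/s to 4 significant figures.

Bernoulli between the free stream and the stagnation point: ½ρv² = P_stag − P_static.
v = √(2ΔP/ρ) = √(2·2143/0.1646) = 161.4 m/s.

161.4 m/s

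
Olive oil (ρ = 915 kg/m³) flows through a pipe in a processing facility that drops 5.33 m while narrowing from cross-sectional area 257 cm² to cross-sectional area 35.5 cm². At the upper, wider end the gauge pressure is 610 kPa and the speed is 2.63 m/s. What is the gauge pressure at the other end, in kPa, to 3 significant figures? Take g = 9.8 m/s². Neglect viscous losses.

495 kPa

The volume flow rate is constant, so v₂ = (A₁/A₂)v₁ = (257/35.5)·2.63 = 19.0 m/s.
Bernoulli: P₁ + ½ρv₁² + ρg h₁ = P₂ + ½ρv₂² + ρg h₂, so P₂ = P₁ + ½ρ(v₁² − v₂²) − ρg(h₂ − h₁).
P₂ = 610000 + ½·915·(2.63² − 19.0²) − 915·9.8·(−5.33) = 610000 + (-163000) − (-47800) = 495000 Pa.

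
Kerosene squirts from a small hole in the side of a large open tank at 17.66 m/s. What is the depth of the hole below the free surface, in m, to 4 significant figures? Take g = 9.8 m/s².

h ≈ 15.91 m

Inverting v = √(2gh) gives h = v² / 2g.
h = 17.66²/(2·9.8) = 311.9/19.60 = 15.91 m.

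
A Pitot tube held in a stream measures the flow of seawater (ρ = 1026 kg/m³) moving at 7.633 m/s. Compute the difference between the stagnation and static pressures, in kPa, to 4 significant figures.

ΔP ≈ 29.89 kPa

The dynamic pressure equals the rise in static pressure at the stagnation point: ΔP = ½ρv².
ΔP = ½·1026·7.633² = 29890 Pa.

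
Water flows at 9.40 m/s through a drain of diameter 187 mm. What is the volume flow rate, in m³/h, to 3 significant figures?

Q ≈ 929 m³/h

Q = A·v = 0.0275 m² × 9.40 m/s = 0.258 m³/s.
Converting: 0.258 m³/s × 3600 = 929 m³/h.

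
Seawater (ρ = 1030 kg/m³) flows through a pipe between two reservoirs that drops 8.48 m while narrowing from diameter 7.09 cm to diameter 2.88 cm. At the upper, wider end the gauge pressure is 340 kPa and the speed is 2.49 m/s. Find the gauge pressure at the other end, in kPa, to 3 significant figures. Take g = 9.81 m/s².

Continuity gives A₁v₁ = A₂v₂, so v₂ = (39.5 cm²)/(6.51 cm²) × 2.49 m/s = 15.1 m/s.
Bernoulli: P₁ + ½ρv₁² + ρg h₁ = P₂ + ½ρv₂² + ρg h₂, so P₂ = P₁ + ½ρ(v₁² − v₂²) − ρg(h₂ − h₁).
P₂ = 340000 + ½·1030·(2.49² − 15.1²) − 1030·9.81·(−8.48) = 340000 + (-114000) − (-85700) = 312000 Pa.

312 kPa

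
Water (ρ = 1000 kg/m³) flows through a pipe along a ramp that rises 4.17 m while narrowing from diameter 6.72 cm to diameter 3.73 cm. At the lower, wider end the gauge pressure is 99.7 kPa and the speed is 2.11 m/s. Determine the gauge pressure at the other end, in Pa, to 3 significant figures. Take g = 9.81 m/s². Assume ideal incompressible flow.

37600 Pa

By continuity, v₂ = v₁·A₁/A₂ = 2.11·(35.5/10.9) = 6.85 m/s.
Energy conservation along the streamline gives P₂ = P₁ − ½ρ(v₂² − v₁²) − ρg(h₂ − h₁).
P₂ = 99700 + ½·1000·(2.11² − 6.85²) − 1000·9.81·(+4.17) = 99700 + (-21200) − (40900) = 37600 Pa.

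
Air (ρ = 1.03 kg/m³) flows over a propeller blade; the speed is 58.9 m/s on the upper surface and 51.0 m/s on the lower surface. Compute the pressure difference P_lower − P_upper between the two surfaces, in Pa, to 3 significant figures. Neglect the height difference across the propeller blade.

With negligible Δh, P + ½ρv² is constant, so P_low − P_up = ½ρ(v_up² − v_low²).
ΔP = ½·1.03·(58.9² − 51.0²) = 447 Pa.

447 Pa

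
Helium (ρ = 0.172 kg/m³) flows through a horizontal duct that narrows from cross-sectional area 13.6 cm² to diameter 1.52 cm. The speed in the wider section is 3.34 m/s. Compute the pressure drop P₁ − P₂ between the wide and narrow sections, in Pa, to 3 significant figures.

By continuity, v₂ = v₁·A₁/A₂ = 3.34·(13.6/1.81) = 25.0 m/s.
With no height change, Bernoulli's equation is P₁ + ½ρv₁² = P₂ + ½ρv₂².
P₁ − P₂ = ½·0.172·(25.0² − 3.34²) = ½·0.172·615 = 52.9 Pa.

52.9 Pa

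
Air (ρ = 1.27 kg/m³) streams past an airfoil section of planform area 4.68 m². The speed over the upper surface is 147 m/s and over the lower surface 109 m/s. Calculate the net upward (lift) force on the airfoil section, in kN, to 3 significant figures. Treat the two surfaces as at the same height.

The faster flow above has the lower pressure; Bernoulli (same height) gives ΔP = ½ρ(v_up² − v_low²).
ΔP = ½·1.27·(147² − 109²) = 6180 Pa.
Lift = ΔP · A = 6180 × 4.68 = 28900 N.

28.9 kN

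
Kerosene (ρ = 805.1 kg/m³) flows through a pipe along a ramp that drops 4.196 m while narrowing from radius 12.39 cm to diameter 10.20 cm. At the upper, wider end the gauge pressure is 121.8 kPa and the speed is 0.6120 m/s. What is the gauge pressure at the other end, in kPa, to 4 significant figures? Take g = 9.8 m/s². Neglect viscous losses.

P₂ ≈ 149.8 kPa

The volume flow rate is constant, so v₂ = (A₁/A₂)v₁ = (482.3/81.71)·0.6120 = 3.612 m/s.
Bernoulli: P₁ + ½ρv₁² + ρg h₁ = P₂ + ½ρv₂² + ρg h₂, so P₂ = P₁ + ½ρ(v₁² − v₂²) − ρg(h₂ − h₁).
P₂ = 121800 + ½·805.1·(0.6120² − 3.612²) − 805.1·9.8·(−4.196) = 121800 + (-5101) − (-33110) = 149800 Pa.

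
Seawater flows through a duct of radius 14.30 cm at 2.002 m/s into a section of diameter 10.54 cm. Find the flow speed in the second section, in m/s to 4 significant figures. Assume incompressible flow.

Mass conservation (A₁v₁ = A₂v₂) gives v₂ = 2.002 × 642.4/87.25 = 14.74 m/s.

v₂ = 14.74 m/s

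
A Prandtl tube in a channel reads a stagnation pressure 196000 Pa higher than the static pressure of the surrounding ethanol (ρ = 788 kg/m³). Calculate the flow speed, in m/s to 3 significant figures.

The dynamic pressure equals the rise in static pressure at the stagnation point: ΔP = ½ρv².
v = √(2ΔP/ρ) = √(2·196000/788) = 22.3 m/s.

v ≈ 22.3 m/s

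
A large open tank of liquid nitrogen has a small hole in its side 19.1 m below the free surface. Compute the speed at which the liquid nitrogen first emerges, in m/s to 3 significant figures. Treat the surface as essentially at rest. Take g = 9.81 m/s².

Torricelli's result v = √(2gh) gives v = √(2·9.81·19.1) = 19.4 m/s.

v = 19.4 m/s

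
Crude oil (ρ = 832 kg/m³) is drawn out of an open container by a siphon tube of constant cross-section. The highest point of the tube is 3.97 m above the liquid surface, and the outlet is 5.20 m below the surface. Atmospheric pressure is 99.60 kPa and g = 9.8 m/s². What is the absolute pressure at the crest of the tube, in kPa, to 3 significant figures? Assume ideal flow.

P_top = 24.8 kPa

The outlet speed comes from Torricelli: v = √(2g·5.20) = 10.1 m/s.
The bore is uniform, so the speed at the crest is the same v. Bernoulli surface→crest: P_atm = P_top + ½ρv² + ρg·h_top.
P_top = 99600 − ½·832·10.1² − 832·9.8·3.97 = 24800 Pa.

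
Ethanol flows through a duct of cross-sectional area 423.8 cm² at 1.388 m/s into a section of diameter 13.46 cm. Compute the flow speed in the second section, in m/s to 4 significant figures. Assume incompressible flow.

v₂ ≈ 4.134 m/s

By continuity, v₂ = v₁·A₁/A₂ = 1.388·(423.8/142.3) = 4.134 m/s.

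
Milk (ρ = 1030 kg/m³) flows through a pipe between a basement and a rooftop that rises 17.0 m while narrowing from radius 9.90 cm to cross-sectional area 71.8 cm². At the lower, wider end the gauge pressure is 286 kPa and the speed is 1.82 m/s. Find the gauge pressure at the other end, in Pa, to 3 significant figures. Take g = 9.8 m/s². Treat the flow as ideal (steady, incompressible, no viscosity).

84700 Pa

Mass conservation (A₁v₁ = A₂v₂) gives v₂ = 1.82 × 308/71.8 = 7.80 m/s.
Bernoulli: P₁ + ½ρv₁² + ρg h₁ = P₂ + ½ρv₂² + ρg h₂, so P₂ = P₁ + ½ρ(v₁² − v₂²) − ρg(h₂ − h₁).
P₂ = 286000 + ½·1030·(1.82² − 7.80²) − 1030·9.8·(+17.0) = 286000 + (-29700) − (172000) = 84700 Pa.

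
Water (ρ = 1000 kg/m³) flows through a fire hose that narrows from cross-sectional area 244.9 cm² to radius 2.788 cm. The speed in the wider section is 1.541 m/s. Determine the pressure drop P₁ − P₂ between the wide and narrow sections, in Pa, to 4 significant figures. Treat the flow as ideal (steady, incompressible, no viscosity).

ΔP = 118200 Pa

By continuity, v₂ = v₁·A₁/A₂ = 1.541·(244.9/24.42) = 15.45 m/s.
Bernoulli (h₁ = h₂): P₁ − P₂ = ½ρ(v₂² − v₁²).
P₁ − P₂ = ½·1000·(15.45² − 1.541²) = ½·1000·236.5 = 118200 Pa.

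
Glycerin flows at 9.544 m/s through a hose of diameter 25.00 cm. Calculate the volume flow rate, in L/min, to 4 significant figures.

Q = A·v = 0.04909 m² × 9.544 m/s = 0.4685 m³/s.
Converting: 0.4685 m³/s × 60000 = 28110 L/min.

28110 L/min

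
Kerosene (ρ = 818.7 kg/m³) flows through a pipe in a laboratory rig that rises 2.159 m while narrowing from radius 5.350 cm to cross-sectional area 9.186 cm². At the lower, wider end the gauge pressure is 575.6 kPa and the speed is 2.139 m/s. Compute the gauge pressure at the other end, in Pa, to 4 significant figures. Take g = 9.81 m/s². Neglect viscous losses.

Mass conservation (A₁v₁ = A₂v₂) gives v₂ = 2.139 × 89.92/9.186 = 20.94 m/s.
Bernoulli: P₁ + ½ρv₁² + ρg h₁ = P₂ + ½ρv₂² + ρg h₂, so P₂ = P₁ + ½ρ(v₁² − v₂²) − ρg(h₂ − h₁).
P₂ = 575600 + ½·818.7·(2.139² − 20.94²) − 818.7·9.81·(+2.159) = 575600 + (-177600) − (17340) = 380700 Pa.

P₂ = 380700 Pa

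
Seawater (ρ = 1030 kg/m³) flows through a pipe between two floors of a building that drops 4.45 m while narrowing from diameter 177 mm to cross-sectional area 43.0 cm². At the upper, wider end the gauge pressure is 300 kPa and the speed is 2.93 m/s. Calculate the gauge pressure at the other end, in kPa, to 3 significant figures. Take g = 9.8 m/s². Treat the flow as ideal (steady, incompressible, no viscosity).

P₂ = 205 kPa

The volume flow rate is constant, so v₂ = (A₁/A₂)v₁ = (246/43.0)·2.93 = 16.8 m/s.
Applying Bernoulli between the two ends and solving for P₂: P₂ = P₁ + ½ρ(v₁² − v₂²) − ρgΔh.
P₂ = 300000 + ½·1030·(2.93² − 16.8²) − 1030·9.8·(−4.45) = 300000 + (-140000) − (-44900) = 205000 Pa.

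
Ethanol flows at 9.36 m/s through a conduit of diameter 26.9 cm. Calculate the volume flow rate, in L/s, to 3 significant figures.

Q ≈ 532 L/s

Q = A·v = 0.0568 m² × 9.36 m/s = 0.532 m³/s.
Converting: 0.532 m³/s × 1000 = 532 L/s.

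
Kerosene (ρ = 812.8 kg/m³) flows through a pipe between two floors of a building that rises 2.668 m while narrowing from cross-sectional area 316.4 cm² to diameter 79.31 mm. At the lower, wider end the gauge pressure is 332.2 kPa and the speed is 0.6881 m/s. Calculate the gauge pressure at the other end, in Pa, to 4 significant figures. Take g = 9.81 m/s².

P₂ ≈ 303200 Pa

Mass conservation (A₁v₁ = A₂v₂) gives v₂ = 0.6881 × 316.4/49.40 = 4.407 m/s.
Energy conservation along the streamline gives P₂ = P₁ − ½ρ(v₂² − v₁²) − ρg(h₂ − h₁).
P₂ = 332200 + ½·812.8·(0.6881² − 4.407²) − 812.8·9.81·(+2.668) = 332200 + (-7701) − (21270) = 303200 Pa.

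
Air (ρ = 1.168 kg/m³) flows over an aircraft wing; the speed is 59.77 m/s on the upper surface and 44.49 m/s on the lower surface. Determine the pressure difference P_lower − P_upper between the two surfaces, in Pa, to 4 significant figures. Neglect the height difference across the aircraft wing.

ΔP ≈ 930.4 Pa

The pressure is lower where the speed is higher: ΔP = ½ρ(v_up² − v_low²).
ΔP = ½·1.168·(59.77² − 44.49²) = 930.4 Pa.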